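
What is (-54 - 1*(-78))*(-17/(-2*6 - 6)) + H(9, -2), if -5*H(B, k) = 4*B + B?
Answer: 41/3 ≈ 13.667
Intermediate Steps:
H(B, k) = -B (H(B, k) = -(4*B + B)/5 = -B)
(-54 - 1*(-78))*(-17/(-2*6 - 6)) + H(9, -2) = (-54 - 1*(-78))*(-17/(-2*6 - 6)) - 1*9 = (-54 + 78)*(-17/(-12 - 6)) - 9 = 24*(-17/(-18)) - 9 = 24*(-17*(-1/18)) - 9 = 24*(17/18) - 9 = 68/3 - 9 = 41/3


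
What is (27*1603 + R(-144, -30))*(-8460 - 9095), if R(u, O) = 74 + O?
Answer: -760570375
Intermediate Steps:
(27*1603 + R(-144, -30))*(-8460 - 9095) = (27*1603 + (74 - 30))*(-8460 - 9095) = (43281 + 44)*(-17555) = 43325*(-17555) = -760570375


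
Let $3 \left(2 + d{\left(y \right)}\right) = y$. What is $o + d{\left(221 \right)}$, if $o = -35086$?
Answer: $- \frac{105043}{3} \approx -35014.0$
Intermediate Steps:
$d{\left(y \right)} = -2 + \frac{y}{3}$
$o + d{\left(221 \right)} = -35086 + \left(-2 + \frac{1}{3} \cdot 221\right) = -35086 + \left(-2 + \frac{221}{3}\right) = -35086 + \frac{215}{3} = - \frac{105043}{3}$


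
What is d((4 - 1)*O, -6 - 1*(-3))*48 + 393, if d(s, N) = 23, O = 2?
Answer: 1497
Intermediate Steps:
d((4 - 1)*O, -6 - 1*(-3))*48 + 393 = 23*48 + 393 = 1104 + 393 = 1497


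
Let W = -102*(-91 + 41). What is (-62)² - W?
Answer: -1256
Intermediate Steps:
W = 5100 (W = -102*(-50) = 5100)
(-62)² - W = (-62)² - 1*5100 = 3844 - 5100 = -1256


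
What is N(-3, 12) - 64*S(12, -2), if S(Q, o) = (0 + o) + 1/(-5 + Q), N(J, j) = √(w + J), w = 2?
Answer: 832/7 + I ≈ 118.86 + 1.0*I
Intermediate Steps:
N(J, j) = √(2 + J)
S(Q, o) = o + 1/(-5 + Q)
N(-3, 12) - 64*S(12, -2) = √(2 - 3) - 64*(1 - 5*(-2) + 12*(-2))/(-5 + 12) = √(-1) - 64*(1 + 10 - 24)/7 = I - 64*(-13)/7 = I - 64*(-13/7) = I + 832/7 = 832/7 + I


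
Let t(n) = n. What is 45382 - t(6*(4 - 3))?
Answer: 45376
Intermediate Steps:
45382 - t(6*(4 - 3)) = 45382 - 6*(4 - 3) = 45382 - 6 = 45376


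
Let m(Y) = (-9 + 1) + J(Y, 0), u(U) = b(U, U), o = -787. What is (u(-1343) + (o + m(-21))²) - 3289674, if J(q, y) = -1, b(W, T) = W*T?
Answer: -852409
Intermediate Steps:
b(W, T) = T*W
u(U) = U² (u(U) = U*U = U²)
m(Y) = -9 (m(Y) = (-9 + 1) - 1 = -8 - 1 = -9)
(u(-1343) + (o + m(-21))²) - 3289674 = ((-1343)² + (-787 - 9)²) - 3289674 = (1803649 + (-796)²) - 3289674 = (1803649 + 633616) - 3289674 = 2437265 - 3289674 = -852409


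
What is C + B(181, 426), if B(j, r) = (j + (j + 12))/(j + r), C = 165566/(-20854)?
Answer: -46349583/6329189 ≈ -7.3232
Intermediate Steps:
C = -82783/10427 (C = 165566*(-1/20854) = -82783/10427 ≈ -7.9393)
B(j, r) = (12 + 2*j)/(j + r) (B(j, r) = (j + (12 + j))/(j + r) = (12 + 2*j)/(j + r))
C + B(181, 426) = -82783/10427 + 2*(6 + 181)/(181 + 426) = -82783/10427 + 2*187/607 = -82783/10427 + 2*(1/607)*187 = -82783/10427 + 374/607 = -46349583/6329189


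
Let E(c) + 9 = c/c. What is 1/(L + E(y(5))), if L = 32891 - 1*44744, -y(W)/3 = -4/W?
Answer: -1/11861 ≈ -8.4310e-5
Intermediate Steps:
y(W) = 12/W (y(W) = -(-12)/W = 12/W)
E(c) = -8 (E(c) = -9 + c/c = -9 + 1 = -8)
L = -11853 (L = 32891 - 44744 = -11853)
1/(L + E(y(5))) = 1/(-11853 - 8) = 1/(-11861) = -1/11861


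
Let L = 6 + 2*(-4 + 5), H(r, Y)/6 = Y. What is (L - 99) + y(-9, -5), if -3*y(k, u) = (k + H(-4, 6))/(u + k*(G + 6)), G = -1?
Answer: -4541/50 ≈ -90.820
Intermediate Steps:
H(r, Y) = 6*Y
y(k, u) = -(36 + k)/(3*(u + 5*k)) (y(k, u) = -(k + 6*6)/(3*(u + k*(-1 + 6))) = -(k + 36)/(3*(u + k*5)) = -(36 + k)/(3*(u + 5*k)))
L = 8 (L = 6 + 2*1 = 6 + 2 = 8)
(L - 99) + y(-9, -5) = (8 - 99) + (-36 - 1*(-9))/(3*(-5 + 5*(-9))) = -91 + (-36 + 9)/(3*(-5 - 45)) = -91 + (⅓)*(-27)/(-50) = -91 + (⅓)*(-1/50)*(-27) = -91 + 9/50 = -4541/50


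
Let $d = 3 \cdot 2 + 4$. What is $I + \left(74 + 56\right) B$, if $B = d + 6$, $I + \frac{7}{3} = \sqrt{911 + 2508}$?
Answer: $\frac{6233}{3} + \sqrt{3419} \approx 2136.1$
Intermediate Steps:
$I = - \frac{7}{3} + \sqrt{3419}$ ($I = - \frac{7}{3} + \sqrt{911 + 2508} = - \frac{7}{3} + \sqrt{3419} \approx 56.139$)
$d = 10$ ($d = 6 + 4 = 10$)
$B = 16$ ($B = 10 + 6 = 16$)
$I + \left(74 + 56\right) B = \left(- \frac{7}{3} + \sqrt{3419}\right) + \left(74 + 56\right) 16 = \left(- \frac{7}{3} + \sqrt{3419}\right) + 130 \cdot 16 = \left(- \frac{7}{3} + \sqrt{3419}\right) + 2080 = \frac{6233}{3} + \sqrt{3419}$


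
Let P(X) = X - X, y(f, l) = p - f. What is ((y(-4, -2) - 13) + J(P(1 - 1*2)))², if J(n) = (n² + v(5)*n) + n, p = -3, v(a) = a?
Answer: 144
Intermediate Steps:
y(f, l) = -3 - f
P(X) = 0
J(n) = n² + 6*n (J(n) = (n² + 5*n) + n = n² + 6*n)
((y(-4, -2) - 13) + J(P(1 - 1*2)))² = (((-3 - 1*(-4)) - 13) + 0*(6 + 0))² = (((-3 + 4) - 13) + 0*6)² = ((1 - 13) + 0)² = (-12 + 0)² = (-12)² = 144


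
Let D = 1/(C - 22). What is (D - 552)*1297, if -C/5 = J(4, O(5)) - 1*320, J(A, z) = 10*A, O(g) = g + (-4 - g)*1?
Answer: -986569535/1378 ≈ -7.1594e+5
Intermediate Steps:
O(g) = -4 (O(g) = g + (-4 - g) = -4)
C = 1400 (C = -5*(10*4 - 1*320) = -5*(40 - 320) = -5*(-280) = 1400)
D = 1/1378 (D = 1/(1400 - 22) = 1/1378 ≈ 0.00072569)
(D - 552)*1297 = (1/1378 - 552)*1297 = -760655/1378*1297 = -986569535/1378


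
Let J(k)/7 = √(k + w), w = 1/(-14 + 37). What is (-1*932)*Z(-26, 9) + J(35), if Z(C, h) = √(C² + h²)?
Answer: -932*√757 + 7*√18538/23 ≈ -25601.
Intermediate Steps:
w = 1/23 ≈ 0.043478
J(k) = 7*√(1/23 + k) (J(k) = 7*√(k + 1/23) = 7*√(1/23 + k))
(-1*932)*Z(-26, 9) + J(35) = (-1*932)*√((-26)² + 9²) + 7*√(23 + 529*35)/23 = -932*√(676 + 81) + 7*√(23 + 18515)/23 = -932*√757 + 7*√18538/23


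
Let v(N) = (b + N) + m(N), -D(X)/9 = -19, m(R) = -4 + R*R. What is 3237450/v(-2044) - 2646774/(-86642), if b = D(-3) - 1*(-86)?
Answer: 1133381114913/36182955509 ≈ 31.324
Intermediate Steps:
m(R) = -4 + R**2
D(X) = 171 (D(X) = -9*(-19) = 171)
b = 257 (b = 171 - 1*(-86) = 171 + 86 = 257)
v(N) = 253 + N + N**2 (v(N) = (257 + N) + (-4 + N**2) = 253 + N + N**2)
3237450/v(-2044) - 2646774/(-86642) = 3237450/(253 - 2044 + (-2044)**2) - 2646774/(-86642) = 3237450/(253 - 2044 + 4177936) - 2646774*(-1/86642) = 3237450/4176145 + 1323387/43321 = 3237450*(1/4176145) + 1323387/43321 = 647490/835229 + 1323387/43321 = 1133381114913/36182955509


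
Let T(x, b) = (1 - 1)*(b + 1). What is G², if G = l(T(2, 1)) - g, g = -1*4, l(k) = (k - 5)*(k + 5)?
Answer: 441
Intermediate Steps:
T(x, b) = 0 (T(x, b) = 0*(1 + b) = 0)
l(k) = (-5 + k)*(5 + k)
g = -4
G = -21 (G = (-25 + 0²) - 1*(-4) = (-25 + 0) + 4 = -25 + 4 = -21)
G² = (-21)² = 441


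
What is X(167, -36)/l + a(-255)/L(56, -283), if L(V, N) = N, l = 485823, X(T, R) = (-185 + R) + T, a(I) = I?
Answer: 41289861/45829303 ≈ 0.90095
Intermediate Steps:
X(T, R) = -185 + R + T
X(167, -36)/l + a(-255)/L(56, -283) = (-185 - 36 + 167)/485823 - 255/(-283) = -54*1/485823 - 255*(-1/283) = -18/161941 + 255/283 = 41289861/45829303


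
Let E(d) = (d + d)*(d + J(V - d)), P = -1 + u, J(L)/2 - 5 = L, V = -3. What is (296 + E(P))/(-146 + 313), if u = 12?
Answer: 142/167 ≈ 0.85030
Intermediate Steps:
J(L) = 10 + 2*L
P = 11 (P = -1 + 12 = 11)
E(d) = 2*d*(4 - d) (E(d) = (d + d)*(d + (10 + 2*(-3 - d))) = (2*d)*(d + (10 + (-6 - 2*d))) = (2*d)*(d + (4 - 2*d)) = (2*d)*(4 - d) = 2*d*(4 - d))
(296 + E(P))/(-146 + 313) = (296 + 2*11*(4 - 1*11))/(-146 + 313) = (296 + 2*11*(4 - 11))/167 = (296 + 2*11*(-7))*(1/167) = (296 - 154)*(1/167) = 142*(1/167) = 142/167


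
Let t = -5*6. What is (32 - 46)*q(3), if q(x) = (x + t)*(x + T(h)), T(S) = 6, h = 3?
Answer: 3402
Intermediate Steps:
t = -30
q(x) = (-30 + x)*(6 + x) (q(x) = (x - 30)*(x + 6) = (-30 + x)*(6 + x))
(32 - 46)*q(3) = (32 - 46)*(-180 + 3**2 - 24*3) = -14*(-180 + 9 - 72) = -14*(-243) = 3402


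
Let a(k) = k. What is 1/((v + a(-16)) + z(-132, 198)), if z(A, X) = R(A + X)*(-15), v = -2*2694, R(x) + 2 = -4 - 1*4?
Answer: -1/5254 ≈ -0.00019033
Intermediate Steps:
R(x) = -10 (R(x) = -2 + (-4 - 1*4) = -2 + (-4 - 4) = -2 - 8 = -10)
v = -5388
z(A, X) = 150 (z(A, X) = -10*(-15) = 150)
1/((v + a(-16)) + z(-132, 198)) = 1/((-5388 - 16) + 150) = 1/(-5404 + 150) = 1/(-5254) = -1/5254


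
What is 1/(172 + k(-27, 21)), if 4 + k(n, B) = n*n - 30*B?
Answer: 1/267 ≈ 0.0037453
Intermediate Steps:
k(n, B) = -4 + n**2 - 30*B (k(n, B) = -4 + (n*n - 30*B) = -4 + (n**2 - 30*B) = -4 + n**2 - 30*B)
1/(172 + k(-27, 21)) = 1/(172 + (-4 + (-27)**2 - 30*21)) = 1/(172 + (-4 + 729 - 630)) = 1/(172 + 95) = 1/267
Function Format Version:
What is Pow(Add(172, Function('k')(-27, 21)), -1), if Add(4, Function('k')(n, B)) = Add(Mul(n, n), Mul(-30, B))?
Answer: Rational(1, 267) ≈ 0.0037453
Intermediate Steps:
Function('k')(n, B) = Add(-4, Pow(n, 2), Mul(-30, B)) (Function('k')(n, B) = Add(-4, Add(Mul(n, n), Mul(-30, B))) = Add(-4, Add(Pow(n, 2), Mul(-30, B))) = Add(-4, Pow(n, 2), Mul(-30, B)))
Pow(Add(172, Function('k')(-27, 21)), -1) = Pow(Add(172, Add(-4, Pow(-27, 2), Mul(-30, 21))), -1) = Pow(Add(172, Add(-4, 729, -630)), -1) = Pow(Add(172, 95), -1) = Pow(267, -1) = Rational(1, 267)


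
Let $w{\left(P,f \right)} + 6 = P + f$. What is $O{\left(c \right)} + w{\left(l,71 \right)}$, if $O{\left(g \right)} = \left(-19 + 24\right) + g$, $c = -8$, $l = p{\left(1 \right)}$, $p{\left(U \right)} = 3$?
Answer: $65$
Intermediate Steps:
$l = 3$
$w{\left(P,f \right)} = -6 + P + f$ ($w{\left(P,f \right)} = -6 + \left(P + f\right) = -6 + P + f$)
$O{\left(g \right)} = 5 + g$
$O{\left(c \right)} + w{\left(l,71 \right)} = \left(5 - 8\right) + \left(-6 + 3 + 71\right) = -3 + 68 = 65$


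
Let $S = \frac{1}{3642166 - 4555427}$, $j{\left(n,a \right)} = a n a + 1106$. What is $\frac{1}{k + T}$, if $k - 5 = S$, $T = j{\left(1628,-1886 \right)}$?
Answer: $\frac{913261}{5288503213233338} \approx 1.7269 \cdot 10^{-10}$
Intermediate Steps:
$j{\left(n,a \right)} = 1106 + n a^{2}$ ($j{\left(n,a \right)} = n a^{2} + 1106 = 1106 + n a^{2}$)
$T = 5790790594$ ($T = 1106 + 1628 \left(-1886\right)^{2} = 1106 + 1628 \cdot 3556996 = 1106 + 5790789488 = 5790790594$)
$S = - \frac{1}{913261}$ ($S = \frac{1}{-913261} = - \frac{1}{913261} \approx -1.095 \cdot 10^{-6}$)
$k = \frac{4566304}{913261}$ ($k = 5 - \frac{1}{913261} = \frac{4566304}{913261} \approx 5.0$)
$\frac{1}{k + T} = \frac{1}{\frac{4566304}{913261} + 5790790594} = \frac{1}{\frac{5288503213233338}{913261}} = \frac{913261}{5288503213233338}$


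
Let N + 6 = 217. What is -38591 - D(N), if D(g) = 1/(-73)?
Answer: -2817142/73 ≈ -38591.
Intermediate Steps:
N = 211 (N = -6 + 217 = 211)
D(g) = -1/73
-38591 - D(N) = -38591 - 1*(-1/73) = -38591 + 1/73 = -2817142/73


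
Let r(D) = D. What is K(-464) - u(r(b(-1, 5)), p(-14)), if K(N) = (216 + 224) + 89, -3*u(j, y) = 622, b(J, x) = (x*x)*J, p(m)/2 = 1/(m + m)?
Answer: 2209/3 ≈ 736.33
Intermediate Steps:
p(m) = 1/m (p(m) = 2/(m + m) = 2/((2*m)) = 2*(1/(2*m)) = 1/m)
b(J, x) = J*x**2 (b(J, x) = x**2*J = J*x**2)
u(j, y) = -622/3 (u(j, y) = -1/3*622 = -622/3)
K(N) = 529 (K(N) = 440 + 89 = 529)
K(-464) - u(r(b(-1, 5)), p(-14)) = 529 - 1*(-622/3) = 529 + 622/3 = 2209/3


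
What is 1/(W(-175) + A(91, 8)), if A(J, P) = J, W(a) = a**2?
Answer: 1/30716 ≈ 3.2556e-5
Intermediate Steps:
1/(W(-175) + A(91, 8)) = 1/((-175)**2 + 91) = 1/(30625 + 91) = 1/30716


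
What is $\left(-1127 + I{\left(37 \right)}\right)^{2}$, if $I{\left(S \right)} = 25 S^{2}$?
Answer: $1095477604$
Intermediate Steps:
$\left(-1127 + I{\left(37 \right)}\right)^{2} = \left(-1127 + 25 \cdot 37^{2}\right)^{2} = \left(-1127 + 25 \cdot 1369\right)^{2} = \left(-1127 + 34225\right)^{2} = 33098^{2} = 1095477604$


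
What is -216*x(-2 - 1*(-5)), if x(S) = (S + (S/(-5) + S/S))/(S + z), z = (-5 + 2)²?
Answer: -306/5 ≈ -61.200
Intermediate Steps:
z = 9 (z = (-3)² = 9)
x(S) = (1 + 4*S/5)/(9 + S) (x(S) = (S + (S/(-5) + S/S))/(S + 9) = (S + (S*(-⅕) + 1))/(9 + S) = (S + (-S/5 + 1))/(9 + S) = (S + (1 - S/5))/(9 + S) = (1 + 4*S/5)/(9 + S))
-216*x(-2 - 1*(-5)) = -216*(5 + 4*(-2 - 1*(-5)))/(5*(9 + (-2 - 1*(-5)))) = -216*(5 + 4*(-2 + 5))/(5*(9 + (-2 + 5))) = -216*(5 + 4*3)/(5*(9 + 3)) = -216*(5 + 12)/(5*12) = -216*17/(5*12) = -216*17/60 = -306/5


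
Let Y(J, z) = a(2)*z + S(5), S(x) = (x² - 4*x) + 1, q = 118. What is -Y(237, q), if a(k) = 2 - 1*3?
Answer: 112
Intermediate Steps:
S(x) = 1 + x² - 4*x
a(k) = -1 (a(k) = 2 - 3 = -1)
Y(J, z) = 6 - z (Y(J, z) = -z + (1 + 5² - 4*5) = -z + (1 + 25 - 20) = -z + 6 = 6 - z)
-Y(237, q) = -(6 - 1*118) = -(6 - 118) = -1*(-112) = 112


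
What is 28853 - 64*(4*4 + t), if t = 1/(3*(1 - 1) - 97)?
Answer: 2699477/97 ≈ 27830.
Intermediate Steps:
t = -1/97 (t = 1/(3*0 - 97) = 1/(0 - 97) = 1/(-97) = -1/97 ≈ -0.010309)
28853 - 64*(4*4 + t) = 28853 - 64*(4*4 - 1/97) = 28853 - 64*(16 - 1/97) = 28853 - 64*1551/97 = 28853 - 1*99264/97 = 28853 - 99264/97 = 2699477/97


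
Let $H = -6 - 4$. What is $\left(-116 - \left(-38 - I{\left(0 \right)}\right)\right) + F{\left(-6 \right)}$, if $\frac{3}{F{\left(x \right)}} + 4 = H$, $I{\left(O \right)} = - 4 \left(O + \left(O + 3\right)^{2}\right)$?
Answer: $- \frac{1599}{14} \approx -114.21$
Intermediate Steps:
$I{\left(O \right)} = - 4 O - 4 \left(3 + O\right)^{2}$ ($I{\left(O \right)} = - 4 \left(O + \left(3 + O\right)^{2}\right) = - 4 O - 4 \left(3 + O\right)^{2}$)
$H = -10$ ($H = -6 - 4 = -10$)
$F{\left(x \right)} = - \frac{3}{14}$ ($F{\left(x \right)} = \frac{3}{-4 - 10} = \frac{3}{-14} = 3 \left(- \frac{1}{14}\right) = - \frac{3}{14}$)
$\left(-116 - \left(-38 - I{\left(0 \right)}\right)\right) + F{\left(-6 \right)} = \left(-116 - \left(-38 - \left(\left(-4\right) 0 - 4 \left(3 + 0\right)^{2}\right)\right)\right) - \frac{3}{14} = \left(-116 - \left(-38 - \left(0 - 4 \cdot 3^{2}\right)\right)\right) - \frac{3}{14} = \left(-116 - \left(-38 - \left(0 - 36\right)\right)\right) - \frac{3}{14} = \left(-116 - \left(-38 - -36\right)\right) - \frac{3}{14} = \left(-116 - \left(-38 + 36\right)\right) - \frac{3}{14} = \left(-116 - -2\right) - \frac{3}{14} = \left(-116 + 2\right) - \frac{3}{14} = -114 - \frac{3}{14} = - \frac{1599}{14}$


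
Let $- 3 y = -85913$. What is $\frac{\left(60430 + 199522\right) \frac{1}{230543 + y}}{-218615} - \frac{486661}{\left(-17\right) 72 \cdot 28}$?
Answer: $\frac{5908839353339807}{416116778919840} \approx 14.2$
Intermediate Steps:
$y = \frac{85913}{3}$ ($y = \left(- \frac{1}{3}\right) \left(-85913\right) = \frac{85913}{3} \approx 28638.0$)
$\frac{\left(60430 + 199522\right) \frac{1}{230543 + y}}{-218615} - \frac{486661}{\left(-17\right) 72 \cdot 28} = \frac{\left(60430 + 199522\right) \frac{1}{230543 + \frac{85913}{3}}}{-218615} - \frac{486661}{\left(-17\right) 72 \cdot 28} = \frac{259952}{\frac{777542}{3}} \left(- \frac{1}{218615}\right) - \frac{486661}{\left(-1224\right) 28} = 259952 \cdot \frac{3}{777542} \left(- \frac{1}{218615}\right) - \frac{486661}{-34272} = \frac{389928}{388771} \left(- \frac{1}{218615}\right) - - \frac{69523}{4896} = - \frac{389928}{84991172165} + \frac{69523}{4896} = \frac{5908839353339807}{416116778919840}$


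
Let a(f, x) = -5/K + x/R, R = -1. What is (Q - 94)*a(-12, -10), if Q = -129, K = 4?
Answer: -7805/4 ≈ -1951.3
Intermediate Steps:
a(f, x) = -5/4 - x (a(f, x) = -5/4 + x/(-1) = -5*¼ + x*(-1) = -5/4 - x)
(Q - 94)*a(-12, -10) = (-129 - 94)*(-5/4 - 1*(-10)) = -223*(-5/4 + 10) = -223*35/4 = -7805/4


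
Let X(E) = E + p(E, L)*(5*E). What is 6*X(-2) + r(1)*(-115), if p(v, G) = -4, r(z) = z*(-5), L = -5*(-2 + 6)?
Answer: 803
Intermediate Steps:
L = -20 (L = -5*4 = -20)
r(z) = -5*z
X(E) = -19*E (X(E) = E - 20*E = -19*E)
6*X(-2) + r(1)*(-115) = 6*(-19*(-2)) - 5*1*(-115) = 6*38 - 5*(-115) = 228 + 575 = 803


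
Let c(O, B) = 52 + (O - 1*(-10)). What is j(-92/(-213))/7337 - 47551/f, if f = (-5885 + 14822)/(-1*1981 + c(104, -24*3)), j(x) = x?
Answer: 651574476367/67471371 ≈ 9657.0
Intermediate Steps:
c(O, B) = 62 + O (c(O, B) = 52 + (O + 10) = 52 + (10 + O) = 62 + O)
f = -2979/605 (f = (-5885 + 14822)/(-1*1981 + (62 + 104)) = 8937/(-1981 + 166) = 8937/(-1815) = 8937*(-1/1815) = -2979/605 ≈ -4.9240)
j(-92/(-213))/7337 - 47551/f = -92/(-213)/7337 - 47551/(-2979/605) = -92*(-1/213)*(1/7337) - 47551*(-605/2979) = (92/213)*(1/7337) + 28768355/2979 = 4/67947 + 28768355/2979 = 651574476367/67471371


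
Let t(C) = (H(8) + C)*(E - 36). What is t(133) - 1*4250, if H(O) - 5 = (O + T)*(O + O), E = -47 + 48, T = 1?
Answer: -14120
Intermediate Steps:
E = 1
H(O) = 5 + 2*O*(1 + O) (H(O) = 5 + (O + 1)*(O + O) = 5 + (1 + O)*(2*O) = 5 + 2*O*(1 + O))
t(C) = -5215 - 35*C (t(C) = ((5 + 2*8 + 2*8²) + C)*(1 - 36) = ((5 + 16 + 2*64) + C)*(-35) = ((5 + 16 + 128) + C)*(-35) = (149 + C)*(-35) = -5215 - 35*C)
t(133) - 1*4250 = (-5215 - 35*133) - 1*4250 = (-5215 - 4655) - 4250 = -9870 - 4250 = -14120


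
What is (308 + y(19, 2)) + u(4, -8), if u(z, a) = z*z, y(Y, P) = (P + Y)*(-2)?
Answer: 282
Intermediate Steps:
y(Y, P) = -2*P - 2*Y
u(z, a) = z**2
(308 + y(19, 2)) + u(4, -8) = (308 + (-2*2 - 2*19)) + 4**2 = (308 + (-4 - 38)) + 16 = (308 - 42) + 16 = 266 + 16 = 282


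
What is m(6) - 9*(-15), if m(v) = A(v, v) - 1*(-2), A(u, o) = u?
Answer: 143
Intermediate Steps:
m(v) = 2 + v (m(v) = v - 1*(-2) = v + 2 = 2 + v)
m(6) - 9*(-15) = (2 + 6) - 9*(-15) = 8 + 135 = 143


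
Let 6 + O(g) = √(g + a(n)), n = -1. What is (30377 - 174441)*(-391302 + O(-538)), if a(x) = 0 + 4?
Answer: 56373395712 - 144064*I*√534 ≈ 5.6373e+10 - 3.3291e+6*I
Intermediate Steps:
a(x) = 4
O(g) = -6 + √(4 + g) (O(g) = -6 + √(g + 4) = -6 + √(4 + g))
(30377 - 174441)*(-391302 + O(-538)) = (30377 - 174441)*(-391302 + (-6 + √(4 - 538))) = -144064*(-391302 + (-6 + √(-534))) = -144064*(-391302 + (-6 + I*√534)) = -144064*(-391308 + I*√534) = 56373395712 - 144064*I*√534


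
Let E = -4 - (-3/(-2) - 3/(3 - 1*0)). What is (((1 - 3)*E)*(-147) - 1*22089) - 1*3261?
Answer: -26673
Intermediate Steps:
E = -9/2 (E = -4 - (-3*(-1/2) - 3/(3 + 0)) = -4 - (3/2 - 3/3) = -4 - (3/2 - 3*1/3) = -4 - (3/2 - 1) = -4 - 1*1/2 = -4 - 1/2 = -9/2 ≈ -4.5000)
(((1 - 3)*E)*(-147) - 1*22089) - 1*3261 = (((1 - 3)*(-9/2))*(-147) - 1*22089) - 1*3261 = (-2*(-9/2)*(-147) - 22089) - 3261 = (9*(-147) - 22089) - 3261 = (-1323 - 22089) - 3261 = -23412 - 3261 = -26673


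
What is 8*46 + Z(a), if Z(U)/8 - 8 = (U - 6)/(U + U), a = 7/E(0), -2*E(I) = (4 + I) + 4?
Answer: 3148/7 ≈ 449.71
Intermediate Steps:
E(I) = -4 - I/2 (E(I) = -((4 + I) + 4)/2 = -(8 + I)/2 = -4 - I/2)
a = -7/4 (a = 7/(-4 - 1/2*0) = 7/(-4 + 0) = 7/(-4) = 7*(-1/4) = -7/4 ≈ -1.7500)
Z(U) = 64 + 4*(-6 + U)/U (Z(U) = 64 + 8*((U - 6)/(U + U)) = 64 + 8*((-6 + U)/((2*U))) = 64 + 8*((-6 + U)*(1/(2*U))) = 64 + 8*((-6 + U)/(2*U)) = 64 + 4*(-6 + U)/U)
8*46 + Z(a) = 8*46 + (68 - 24/(-7/4)) = 368 + (68 - 24*(-4/7)) = 368 + (68 + 96/7) = 368 + 572/7 = 3148/7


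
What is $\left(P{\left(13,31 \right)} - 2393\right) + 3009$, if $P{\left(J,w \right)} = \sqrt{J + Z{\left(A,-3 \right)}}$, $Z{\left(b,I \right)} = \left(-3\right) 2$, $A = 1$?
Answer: $616 + \sqrt{7} \approx 618.65$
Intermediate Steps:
$Z{\left(b,I \right)} = -6$
$P{\left(J,w \right)} = \sqrt{-6 + J}$ ($P{\left(J,w \right)} = \sqrt{J - 6} = \sqrt{-6 + J}$)
$\left(P{\left(13,31 \right)} - 2393\right) + 3009 = \left(\sqrt{-6 + 13} - 2393\right) + 3009 = \left(\sqrt{7} - 2393\right) + 3009 = \left(-2393 + \sqrt{7}\right) + 3009 = 616 + \sqrt{7}$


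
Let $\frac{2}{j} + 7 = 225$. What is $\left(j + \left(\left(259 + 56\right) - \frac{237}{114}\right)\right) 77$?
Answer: $\frac{99804089}{4142} \approx 24096.0$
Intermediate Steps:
$j = \frac{1}{109}$ ($j = \frac{2}{-7 + 225} = \frac{2}{218} = 2 \cdot \frac{1}{218} = \frac{1}{109} \approx 0.0091743$)
$\left(j + \left(\left(259 + 56\right) - \frac{237}{114}\right)\right) 77 = \left(\frac{1}{109} + \left(\left(259 + 56\right) - \frac{237}{114}\right)\right) 77 = \left(\frac{1}{109} + \left(315 - \frac{79}{38}\right)\right) 77 = \left(\frac{1}{109} + \frac{11891}{38}\right) 77 = \frac{1296157}{4142} \cdot 77 = \frac{99804089}{4142}$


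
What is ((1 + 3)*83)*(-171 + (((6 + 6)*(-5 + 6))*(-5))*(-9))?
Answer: 122508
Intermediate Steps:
((1 + 3)*83)*(-171 + (((6 + 6)*(-5 + 6))*(-5))*(-9)) = (4*83)*(-171 + ((12*1)*(-5))*(-9)) = 332*(-171 + (12*(-5))*(-9)) = 332*(-171 - 60*(-9)) = 332*(-171 + 540) = 332*369 = 122508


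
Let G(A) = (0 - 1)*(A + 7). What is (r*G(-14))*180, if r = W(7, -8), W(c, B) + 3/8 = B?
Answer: -21105/2 ≈ -10553.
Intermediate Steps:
G(A) = -7 - A (G(A) = -(7 + A) = -7 - A)
W(c, B) = -3/8 + B
r = -67/8 (r = -3/8 - 8 = -67/8 ≈ -8.3750)
(r*G(-14))*180 = -67*(-7 - 1*(-14))/8*180 = -67*(-7 + 14)/8*180 = -67/8*7*180 = -469/8*180 = -21105/2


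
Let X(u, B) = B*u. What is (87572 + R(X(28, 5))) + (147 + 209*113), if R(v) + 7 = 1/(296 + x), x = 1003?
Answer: 144616372/1299 ≈ 1.1133e+5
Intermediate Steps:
R(v) = -9092/1299 (R(v) = -7 + 1/(296 + 1003) = -7 + 1/1299 = -9092/1299)
(87572 + R(X(28, 5))) + (147 + 209*113) = (87572 - 9092/1299) + (147 + 209*113) = 113746936/1299 + (147 + 23617) = 113746936/1299 + 23764 = 144616372/1299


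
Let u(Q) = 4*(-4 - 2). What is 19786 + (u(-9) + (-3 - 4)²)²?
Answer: 20411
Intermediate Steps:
u(Q) = -24 (u(Q) = 4*(-6) = -24)
19786 + (u(-9) + (-3 - 4)²)² = 19786 + (-24 + (-3 - 4)²)² = 19786 + (-24 + (-7)²)² = 19786 + (-24 + 49)² = 19786 + 25² = 19786 + 625 = 20411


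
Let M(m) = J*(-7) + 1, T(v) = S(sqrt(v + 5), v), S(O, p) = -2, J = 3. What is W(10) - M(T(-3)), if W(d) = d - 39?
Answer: -9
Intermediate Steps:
W(d) = -39 + d
T(v) = -2
M(m) = -20 (M(m) = 3*(-7) + 1 = -21 + 1 = -20)
W(10) - M(T(-3)) = (-39 + 10) - 1*(-20) = -29 + 20 = -9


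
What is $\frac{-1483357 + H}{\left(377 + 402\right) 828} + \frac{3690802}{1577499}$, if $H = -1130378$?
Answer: $- \frac{10190367071}{5950326228} \approx -1.7126$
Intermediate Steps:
$\frac{-1483357 + H}{\left(377 + 402\right) 828} + \frac{3690802}{1577499} = \frac{-1483357 - 1130378}{\left(377 + 402\right) 828} + \frac{3690802}{1577499} = - \frac{2613735}{779 \cdot 828} + 3690802 \cdot \frac{1}{1577499} = - \frac{2613735}{645012} + \frac{3690802}{1577499} = \left(-2613735\right) \frac{1}{645012} + \frac{3690802}{1577499} = - \frac{15285}{3772} + \frac{3690802}{1577499} = - \frac{10190367071}{5950326228}$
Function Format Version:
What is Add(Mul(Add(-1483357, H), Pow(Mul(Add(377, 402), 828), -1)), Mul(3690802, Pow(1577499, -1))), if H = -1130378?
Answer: Rational(-10190367071, 5950326228) ≈ -1.7126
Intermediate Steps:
Add(Mul(Add(-1483357, H), Pow(Mul(Add(377, 402), 828), -1)), Mul(3690802, Pow(1577499, -1))) = Add(Mul(Add(-1483357, -1130378), Pow(Mul(Add(377, 402), 828), -1)), Mul(3690802, Pow(1577499, -1))) = Add(Mul(-2613735, Pow(Mul(779, 828), -1)), Mul(3690802, Rational(1, 1577499))) = Add(Mul(-2613735, Pow(645012, -1)), Rational(3690802, 1577499)) = Add(Mul(-2613735, Rational(1, 645012)), Rational(3690802, 1577499)) = Add(Rational(-15285, 3772), Rational(3690802, 1577499)) = Rational(-10190367071, 5950326228)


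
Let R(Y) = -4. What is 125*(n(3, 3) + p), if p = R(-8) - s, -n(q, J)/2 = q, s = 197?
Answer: -25875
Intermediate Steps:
n(q, J) = -2*q
p = -201 (p = -4 - 1*197 = -4 - 197 = -201)
125*(n(3, 3) + p) = 125*(-2*3 - 201) = 125*(-6 - 201) = 125*(-207) = -25875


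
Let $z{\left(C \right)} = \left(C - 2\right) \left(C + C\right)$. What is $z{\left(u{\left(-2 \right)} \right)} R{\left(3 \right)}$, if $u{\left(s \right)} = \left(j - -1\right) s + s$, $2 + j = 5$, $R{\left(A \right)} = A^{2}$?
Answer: $2160$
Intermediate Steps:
$j = 3$ ($j = -2 + 5 = 3$)
$u{\left(s \right)} = 5 s$ ($u{\left(s \right)} = \left(3 - -1\right) s + s = \left(3 + 1\right) s + s = 4 s + s = 5 s$)
$z{\left(C \right)} = 2 C \left(-2 + C\right)$ ($z{\left(C \right)} = \left(-2 + C\right) 2 C = 2 C \left(-2 + C\right)$)
$z{\left(u{\left(-2 \right)} \right)} R{\left(3 \right)} = 2 \cdot 5 \left(-2\right) \left(-2 + 5 \left(-2\right)\right) 3^{2} = 2 \left(-10\right) \left(-2 - 10\right) 9 = 2 \left(-10\right) \left(-12\right) 9 = 240 \cdot 9 = 2160$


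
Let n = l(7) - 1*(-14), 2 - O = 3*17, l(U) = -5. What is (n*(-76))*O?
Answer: 33516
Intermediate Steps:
O = -49 (O = 2 - 3*17 = 2 - 1*51 = 2 - 51 = -49)
n = 9 (n = -5 - 1*(-14) = -5 + 14 = 9)
(n*(-76))*O = (9*(-76))*(-49) = -684*(-49) = 33516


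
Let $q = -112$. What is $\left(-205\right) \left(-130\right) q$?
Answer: $-2984800$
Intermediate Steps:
$\left(-205\right) \left(-130\right) q = \left(-205\right) \left(-130\right) \left(-112\right) = 26650 \left(-112\right) = -2984800$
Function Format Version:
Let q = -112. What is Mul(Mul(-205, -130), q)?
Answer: -2984800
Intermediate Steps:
Mul(Mul(-205, -130), q) = Mul(Mul(-205, -130), -112) = Mul(26650, -112) = -2984800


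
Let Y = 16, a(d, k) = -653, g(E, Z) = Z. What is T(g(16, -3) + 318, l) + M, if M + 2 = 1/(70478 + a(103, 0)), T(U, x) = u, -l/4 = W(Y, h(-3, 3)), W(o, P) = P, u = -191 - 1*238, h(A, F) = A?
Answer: -30094574/69825 ≈ -431.00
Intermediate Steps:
u = -429 (u = -191 - 238 = -429)
l = 12 (l = -4*(-3) = 12)
T(U, x) = -429
M = -139649/69825 (M = -2 + 1/(70478 - 653) = -2 + 1/69825 = -139649/69825 ≈ -2.0000)
T(g(16, -3) + 318, l) + M = -429 - 139649/69825 = -30094574/69825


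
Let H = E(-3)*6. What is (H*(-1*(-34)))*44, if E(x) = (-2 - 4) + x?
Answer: -80784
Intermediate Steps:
E(x) = -6 + x
H = -54 (H = (-6 - 3)*6 = -9*6 = -54)
(H*(-1*(-34)))*44 = -(-54)*(-34)*44 = -54*34*44 = -1836*44 = -80784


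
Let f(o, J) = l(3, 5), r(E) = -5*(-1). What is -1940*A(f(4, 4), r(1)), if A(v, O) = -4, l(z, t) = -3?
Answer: 7760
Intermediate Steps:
r(E) = 5
f(o, J) = -3
-1940*A(f(4, 4), r(1)) = -1940*(-4) = 7760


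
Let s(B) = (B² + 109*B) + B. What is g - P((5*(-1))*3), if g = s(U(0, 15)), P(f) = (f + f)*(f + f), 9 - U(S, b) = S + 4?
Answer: -325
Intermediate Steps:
U(S, b) = 5 - S (U(S, b) = 9 - (S + 4) = 9 - (4 + S) = 9 + (-4 - S) = 5 - S)
P(f) = 4*f² (P(f) = (2*f)*(2*f) = 4*f²)
s(B) = B² + 110*B
g = 575 (g = (5 - 1*0)*(110 + (5 - 1*0)) = (5 + 0)*(110 + (5 + 0)) = 5*(110 + 5) = 5*115 = 575)
g - P((5*(-1))*3) = 575 - 4*((5*(-1))*3)² = 575 - 4*(-5*3)² = 575 - 4*(-15)² = 575 - 4*225 = 575 - 1*900 = 575 - 900 = -325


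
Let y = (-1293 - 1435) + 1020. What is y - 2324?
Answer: -4032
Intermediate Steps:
y = -1708 (y = -2728 + 1020 = -1708)
y - 2324 = -1708 - 2324 = -4032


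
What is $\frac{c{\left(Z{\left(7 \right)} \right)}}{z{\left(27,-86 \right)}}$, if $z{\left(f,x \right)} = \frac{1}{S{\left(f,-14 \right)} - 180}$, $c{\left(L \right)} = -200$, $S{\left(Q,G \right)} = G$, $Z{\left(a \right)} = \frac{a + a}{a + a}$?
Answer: $38800$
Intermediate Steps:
$Z{\left(a \right)} = 1$ ($Z{\left(a \right)} = \frac{2 a}{2 a} = 2 a \frac{1}{2 a} = 1$)
$z{\left(f,x \right)} = - \frac{1}{194}$ ($z{\left(f,x \right)} = \frac{1}{-14 - 180} = \frac{1}{-194} = - \frac{1}{194}$)
$\frac{c{\left(Z{\left(7 \right)} \right)}}{z{\left(27,-86 \right)}} = - \frac{200}{- \frac{1}{194}} = \left(-200\right) \left(-194\right) = 38800$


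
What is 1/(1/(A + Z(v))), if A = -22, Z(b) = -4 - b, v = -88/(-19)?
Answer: -582/19 ≈ -30.632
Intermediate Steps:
v = 88/19 (v = -88*(-1/19) = 88/19 ≈ 4.6316)
1/(1/(A + Z(v))) = 1/(1/(-22 + (-4 - 1*88/19))) = 1/(1/(-22 + (-4 - 88/19))) = 1/(1/(-22 - 164/19)) = 1/(1/(-582/19)) = 1/(-19/582) = -582/19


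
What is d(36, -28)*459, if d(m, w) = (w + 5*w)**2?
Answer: 12954816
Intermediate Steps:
d(m, w) = 36*w**2 (d(m, w) = (6*w)**2 = 36*w**2)
d(36, -28)*459 = (36*(-28)**2)*459 = (36*784)*459 = 28224*459 = 12954816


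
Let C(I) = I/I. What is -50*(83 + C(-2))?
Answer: -4200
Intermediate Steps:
C(I) = 1
-50*(83 + C(-2)) = -50*(83 + 1) = -50*84 = -4200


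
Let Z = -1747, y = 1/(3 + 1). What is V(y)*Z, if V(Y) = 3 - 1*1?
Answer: -3494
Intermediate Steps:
y = ¼ (y = 1/4 = ¼ ≈ 0.25000)
V(Y) = 2 (V(Y) = 3 - 1 = 2)
V(y)*Z = 2*(-1747) = -3494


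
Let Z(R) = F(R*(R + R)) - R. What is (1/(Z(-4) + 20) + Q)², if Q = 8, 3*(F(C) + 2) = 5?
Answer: 326041/5041 ≈ 64.678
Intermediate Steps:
F(C) = -⅓ (F(C) = -2 + (⅓)*5 = -2 + 5/3 = -⅓)
Z(R) = -⅓ - R
(1/(Z(-4) + 20) + Q)² = (1/((-⅓ - 1*(-4)) + 20) + 8)² = (1/((-⅓ + 4) + 20) + 8)² = (1/(11/3 + 20) + 8)² = (1/(71/3) + 8)² = (3/71 + 8)² = (571/71)² = 326041/5041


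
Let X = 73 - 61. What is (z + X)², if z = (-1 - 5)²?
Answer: 2304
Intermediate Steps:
z = 36 (z = (-6)² = 36)
X = 12
(z + X)² = (36 + 12)² = 48² = 2304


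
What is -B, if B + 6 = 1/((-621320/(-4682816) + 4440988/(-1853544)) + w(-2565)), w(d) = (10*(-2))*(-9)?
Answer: 144494406565182/24105004754353 ≈ 5.9944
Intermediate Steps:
w(d) = 180 (w(d) = -20*(-9) = 180)
B = -144494406565182/24105004754353 (B = -6 + 1/((-621320/(-4682816) + 4440988/(-1853544)) + 180) = -6 + 1/((-621320*(-1/4682816) + 4440988*(-1/1853544)) + 180) = -6 + 1/((77665/585352 - 1110247/463386) + 180) = -6 + 1/(-306948214127/135621960936 + 180) = -6 + 1/(24105004754353/135621960936) = -6 + 135621960936/24105004754353 = -144494406565182/24105004754353 ≈ -5.9944)
-B = -1*(-144494406565182/24105004754353) = 144494406565182/24105004754353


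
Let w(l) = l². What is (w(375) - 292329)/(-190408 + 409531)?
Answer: -16856/24347 ≈ -0.69232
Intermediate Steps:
(w(375) - 292329)/(-190408 + 409531) = (375² - 292329)/(-190408 + 409531) = (140625 - 292329)/219123 = -151704*1/219123 = -16856/24347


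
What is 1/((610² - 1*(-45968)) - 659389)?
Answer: -1/241321 ≈ -4.1439e-6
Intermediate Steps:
1/((610² - 1*(-45968)) - 659389) = 1/((372100 + 45968) - 659389) = 1/(418068 - 659389) = 1/(-241321) = -1/241321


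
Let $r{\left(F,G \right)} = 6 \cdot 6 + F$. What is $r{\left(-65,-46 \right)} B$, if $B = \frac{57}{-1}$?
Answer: $1653$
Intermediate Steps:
$r{\left(F,G \right)} = 36 + F$
$B = -57$ ($B = 57 \left(-1\right) = -57$)
$r{\left(-65,-46 \right)} B = \left(36 - 65\right) \left(-57\right) = \left(-29\right) \left(-57\right) = 1653$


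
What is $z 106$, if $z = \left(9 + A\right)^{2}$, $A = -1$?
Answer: $6784$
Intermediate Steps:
$z = 64$ ($z = \left(9 - 1\right)^{2} = 8^{2} = 64$)
$z 106 = 64 \cdot 106 = 6784$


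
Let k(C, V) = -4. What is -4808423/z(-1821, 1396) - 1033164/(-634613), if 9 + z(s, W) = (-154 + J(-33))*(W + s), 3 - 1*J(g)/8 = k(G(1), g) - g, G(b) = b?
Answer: -2892544762375/97629498533 ≈ -29.628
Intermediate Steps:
J(g) = 56 + 8*g (J(g) = 24 - 8*(-4 - g) = 24 + (32 + 8*g) = 56 + 8*g)
z(s, W) = -9 - 362*W - 362*s (z(s, W) = -9 + (-154 + (56 + 8*(-33)))*(W + s) = -9 + (-154 + (56 - 264))*(W + s) = -9 + (-154 - 208)*(W + s) = -9 - 362*(W + s) = -9 + (-362*W - 362*s) = -9 - 362*W - 362*s)
-4808423/z(-1821, 1396) - 1033164/(-634613) = -4808423/(-9 - 362*1396 - 362*(-1821)) - 1033164/(-634613) = -4808423/(-9 - 505352 + 659202) - 1033164*(-1/634613) = -4808423/153841 + 1033164/634613 = -2892544762375/97629498533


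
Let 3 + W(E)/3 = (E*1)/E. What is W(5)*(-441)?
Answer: 2646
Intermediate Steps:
W(E) = -6 (W(E) = -9 + 3*((E*1)/E) = -9 + 3*(E/E) = -9 + 3*1 = -9 + 3 = -6)
W(5)*(-441) = -6*(-441) = 2646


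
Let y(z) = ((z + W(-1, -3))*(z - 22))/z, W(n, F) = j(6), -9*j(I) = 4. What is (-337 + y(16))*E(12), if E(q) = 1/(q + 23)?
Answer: -2057/210 ≈ -9.7952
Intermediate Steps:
j(I) = -4/9 (j(I) = -⅑*4 = -4/9)
W(n, F) = -4/9
E(q) = 1/(23 + q)
y(z) = (-22 + z)*(-4/9 + z)/z (y(z) = ((z - 4/9)*(z - 22))/z = ((-4/9 + z)*(-22 + z))/z = ((-22 + z)*(-4/9 + z))/z = (-22 + z)*(-4/9 + z)/z)
(-337 + y(16))*E(12) = (-337 + (-202/9 + 16 + (88/9)/16))/(23 + 12) = (-337 + (-202/9 + 16 + (88/9)*(1/16)))/35 = (-337 + (-202/9 + 16 + 11/18))*(1/35) = (-337 - 35/6)*(1/35) = -2057/6*1/35 = -2057/210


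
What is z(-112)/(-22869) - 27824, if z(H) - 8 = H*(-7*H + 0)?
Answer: -636219256/22869 ≈ -27820.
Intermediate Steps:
z(H) = 8 - 7*H² (z(H) = 8 + H*(-7*H + 0) = 8 + H*(-7*H) = 8 - 7*H²)
z(-112)/(-22869) - 27824 = (8 - 7*(-112)²)/(-22869) - 27824 = (8 - 7*12544)*(-1/22869) - 27824 = (8 - 87808)*(-1/22869) - 27824 = -87800*(-1/22869) - 27824 = 87800/22869 - 27824 = -636219256/22869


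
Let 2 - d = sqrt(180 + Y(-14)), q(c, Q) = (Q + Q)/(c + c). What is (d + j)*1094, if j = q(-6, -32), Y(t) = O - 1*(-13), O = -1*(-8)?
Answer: 24068/3 - 1094*sqrt(201) ≈ -7487.5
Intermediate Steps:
O = 8
Y(t) = 21 (Y(t) = 8 - 1*(-13) = 8 + 13 = 21)
q(c, Q) = Q/c (q(c, Q) = (2*Q)/((2*c)) = (2*Q)*(1/(2*c)) = Q/c)
d = 2 - sqrt(201) (d = 2 - sqrt(180 + 21) = 2 - sqrt(201) ≈ -12.177)
j = 16/3 (j = -32/(-6) = -32*(-1/6) = 16/3 ≈ 5.3333)
(d + j)*1094 = ((2 - sqrt(201)) + 16/3)*1094 = (22/3 - sqrt(201))*1094 = 24068/3 - 1094*sqrt(201)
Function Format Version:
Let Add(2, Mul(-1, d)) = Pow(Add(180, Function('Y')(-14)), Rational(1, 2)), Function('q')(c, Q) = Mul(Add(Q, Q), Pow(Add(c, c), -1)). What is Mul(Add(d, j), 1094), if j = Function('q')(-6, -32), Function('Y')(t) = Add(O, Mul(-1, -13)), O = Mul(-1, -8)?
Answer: Add(Rational(24068, 3), Mul(-1094, Pow(201, Rational(1, 2)))) ≈ -7487.5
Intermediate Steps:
O = 8
Function('Y')(t) = 21 (Function('Y')(t) = Add(8, Mul(-1, -13)) = Add(8, 13) = 21)
Function('q')(c, Q) = Mul(Q, Pow(c, -1)) (Function('q')(c, Q) = Mul(Mul(2, Q), Pow(Mul(2, c), -1)) = Mul(Mul(2, Q), Mul(Rational(1, 2), Pow(c, -1))) = Mul(Q, Pow(c, -1)))
d = Add(2, Mul(-1, Pow(201, Rational(1, 2)))) (d = Add(2, Mul(-1, Pow(Add(180, 21), Rational(1, 2)))) = Add(2, Mul(-1, Pow(201, Rational(1, 2)))) ≈ -12.177)
j = Rational(16, 3) (j = Mul(-32, Pow(-6, -1)) = Mul(-32, Rational(-1, 6)) = Rational(16, 3) ≈ 5.3333)
Mul(Add(d, j), 1094) = Mul(Add(Add(2, Mul(-1, Pow(201, Rational(1, 2)))), Rational(16, 3)), 1094) = Mul(Add(Rational(22, 3), Mul(-1, Pow(201, Rational(1, 2)))), 1094) = Add(Rational(24068, 3), Mul(-1094, Pow(201, Rational(1, 2))))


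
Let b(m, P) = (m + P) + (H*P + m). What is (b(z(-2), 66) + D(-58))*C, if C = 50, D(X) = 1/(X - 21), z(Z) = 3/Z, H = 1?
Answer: 509500/79 ≈ 6449.4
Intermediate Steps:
b(m, P) = 2*P + 2*m (b(m, P) = (m + P) + (1*P + m) = (P + m) + (P + m) = 2*P + 2*m)
D(X) = 1/(-21 + X)
(b(z(-2), 66) + D(-58))*C = ((2*66 + 2*(3/(-2))) + 1/(-21 - 58))*50 = ((132 + 2*(3*(-½))) + 1/(-79))*50 = ((132 + 2*(-3/2)) - 1/79)*50 = ((132 - 3) - 1/79)*50 = (129 - 1/79)*50 = (10190/79)*50 = 509500/79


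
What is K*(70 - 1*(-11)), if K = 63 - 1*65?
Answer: -162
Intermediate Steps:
K = -2 (K = 63 - 65 = -2)
K*(70 - 1*(-11)) = -2*(70 - 1*(-11)) = -2*(70 + 11) = -2*81 = -162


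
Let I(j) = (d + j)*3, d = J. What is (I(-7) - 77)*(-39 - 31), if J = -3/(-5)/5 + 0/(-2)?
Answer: 34174/5 ≈ 6834.8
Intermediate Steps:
J = 3/25 (J = -3*(-1/5)*(1/5) + 0*(-1/2) = (3/5)*(1/5) + 0 = 3/25 + 0 = 3/25 ≈ 0.12000)
d = 3/25 ≈ 0.12000
I(j) = 9/25 + 3*j (I(j) = (3/25 + j)*3 = 9/25 + 3*j)
(I(-7) - 77)*(-39 - 31) = ((9/25 + 3*(-7)) - 77)*(-39 - 31) = ((9/25 - 21) - 77)*(-70) = (-516/25 - 77)*(-70) = -2441/25*(-70) = 34174/5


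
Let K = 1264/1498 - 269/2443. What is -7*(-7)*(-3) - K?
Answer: -38617732/261401 ≈ -147.73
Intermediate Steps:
K = 191785/261401 (K = 1264*(1/1498) - 269*1/2443 = 632/749 - 269/2443 = 191785/261401 ≈ 0.73368)
-7*(-7)*(-3) - K = -7*(-7)*(-3) - 1*191785/261401 = 49*(-3) - 191785/261401 = -147 - 191785/261401 = -38617732/261401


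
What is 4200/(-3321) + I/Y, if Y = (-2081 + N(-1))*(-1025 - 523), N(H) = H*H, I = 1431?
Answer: -500687987/396040320 ≈ -1.2642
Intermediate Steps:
N(H) = H²
Y = 3219840 (Y = (-2081 + (-1)²)*(-1025 - 523) = (-2081 + 1)*(-1548) = -2080*(-1548) = 3219840)
4200/(-3321) + I/Y = 4200/(-3321) + 1431/3219840 = 4200*(-1/3321) + 1431*(1/3219840) = -1400/1107 + 159/357760 = -500687987/396040320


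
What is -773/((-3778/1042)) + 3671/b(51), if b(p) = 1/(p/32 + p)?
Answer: 11683682933/60448 ≈ 1.9328e+5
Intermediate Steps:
b(p) = 32/(33*p) (b(p) = 1/(p*(1/32) + p) = 1/(p/32 + p) = 1/(33*p/32) = 32/(33*p))
-773/((-3778/1042)) + 3671/b(51) = -773/((-3778/1042)) + 3671/(((32/33)/51)) = -773/((-3778*1/1042)) + 3671/(((32/33)*(1/51))) = -773/(-1889/521) + 3671/(32/1683) = -773*(-521/1889) + 3671*(1683/32) = 402733/1889 + 6178293/32 = 11683682933/60448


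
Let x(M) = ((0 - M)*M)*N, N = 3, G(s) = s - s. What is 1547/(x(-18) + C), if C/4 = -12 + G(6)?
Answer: -91/60 ≈ -1.5167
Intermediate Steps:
G(s) = 0
x(M) = -3*M**2 (x(M) = ((0 - M)*M)*3 = ((-M)*M)*3 = -M**2*3 = -3*M**2)
C = -48 (C = 4*(-12 + 0) = 4*(-12) = -48)
1547/(x(-18) + C) = 1547/(-3*(-18)**2 - 48) = 1547/(-3*324 - 48) = 1547/(-972 - 48) = 1547/(-1020) = 1547*(-1/1020) = -91/60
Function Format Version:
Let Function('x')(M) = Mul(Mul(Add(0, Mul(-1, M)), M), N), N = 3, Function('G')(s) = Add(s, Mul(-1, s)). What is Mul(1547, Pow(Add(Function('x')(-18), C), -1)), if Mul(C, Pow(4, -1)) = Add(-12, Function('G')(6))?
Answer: Rational(-91, 60) ≈ -1.5167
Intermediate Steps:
Function('G')(s) = 0
Function('x')(M) = Mul(-3, Pow(M, 2)) (Function('x')(M) = Mul(Mul(Add(0, Mul(-1, M)), M), 3) = Mul(Mul(Mul(-1, M), M), 3) = Mul(Mul(-1, Pow(M, 2)), 3) = Mul(-3, Pow(M, 2)))
C = -48 (C = Mul(4, Add(-12, 0)) = Mul(4, -12) = -48)
Mul(1547, Pow(Add(Function('x')(-18), C), -1)) = Mul(1547, Pow(Add(Mul(-3, Pow(-18, 2)), -48), -1)) = Mul(1547, Pow(Add(Mul(-3, 324), -48), -1)) = Mul(1547, Pow(Add(-972, -48), -1)) = Mul(1547, Pow(-1020, -1)) = Mul(1547, Rational(-1, 1020)) = Rational(-91, 60)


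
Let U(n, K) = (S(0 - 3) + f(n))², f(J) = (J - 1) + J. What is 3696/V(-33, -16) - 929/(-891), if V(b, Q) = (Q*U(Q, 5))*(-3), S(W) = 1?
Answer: 1019903/912384 ≈ 1.1178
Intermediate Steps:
f(J) = -1 + 2*J (f(J) = (-1 + J) + J = -1 + 2*J)
U(n, K) = 4*n² (U(n, K) = (1 + (-1 + 2*n))² = (2*n)² = 4*n²)
V(b, Q) = -12*Q³ (V(b, Q) = (Q*(4*Q²))*(-3) = (4*Q³)*(-3) = -12*Q³)
3696/V(-33, -16) - 929/(-891) = 3696/((-12*(-16)³)) - 929/(-891) = 3696/((-12*(-4096))) - 929*(-1/891) = 3696/49152 + 929/891 = 3696*(1/49152) + 929/891 = 77/1024 + 929/891 = 1019903/912384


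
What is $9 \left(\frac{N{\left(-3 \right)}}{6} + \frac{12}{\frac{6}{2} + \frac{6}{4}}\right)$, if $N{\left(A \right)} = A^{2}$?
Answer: $\frac{75}{2} \approx 37.5$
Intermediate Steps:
$9 \left(\frac{N{\left(-3 \right)}}{6} + \frac{12}{\frac{6}{2} + \frac{6}{4}}\right) = 9 \left(\frac{\left(-3\right)^{2}}{6} + \frac{12}{\frac{6}{2} + \frac{6}{4}}\right) = 9 \left(9 \cdot \frac{1}{6} + \frac{12}{6 \cdot \frac{1}{2} + 6 \cdot \frac{1}{4}}\right) = 9 \left(\frac{3}{2} + \frac{12}{3 + \frac{3}{2}}\right) = 9 \left(\frac{3}{2} + \frac{12}{\frac{9}{2}}\right) = 9 \left(\frac{3}{2} + 12 \cdot \frac{2}{9}\right) = 9 \left(\frac{3}{2} + \frac{8}{3}\right) = 9 \cdot \frac{25}{6} = \frac{75}{2}$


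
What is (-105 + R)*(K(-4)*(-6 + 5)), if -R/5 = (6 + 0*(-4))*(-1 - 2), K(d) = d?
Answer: -60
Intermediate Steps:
R = 90 (R = -5*(6 + 0*(-4))*(-1 - 2) = -5*(6 + 0)*(-3) = -30*(-3) = -5*(-18) = 90)
(-105 + R)*(K(-4)*(-6 + 5)) = (-105 + 90)*(-4*(-6 + 5)) = -(-60)*(-1) = -15*4 = -60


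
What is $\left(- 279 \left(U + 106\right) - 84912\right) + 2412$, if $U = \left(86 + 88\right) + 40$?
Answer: $-171780$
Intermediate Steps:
$U = 214$ ($U = 174 + 40 = 214$)
$\left(- 279 \left(U + 106\right) - 84912\right) + 2412 = \left(- 279 \left(214 + 106\right) - 84912\right) + 2412 = \left(\left(-279\right) 320 - 84912\right) + 2412 = \left(-89280 - 84912\right) + 2412 = -174192 + 2412 = -171780$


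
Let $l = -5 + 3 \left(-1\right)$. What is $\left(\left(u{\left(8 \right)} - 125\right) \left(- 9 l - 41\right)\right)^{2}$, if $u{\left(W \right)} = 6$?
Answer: $13608721$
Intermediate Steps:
$l = -8$ ($l = -5 - 3 = -8$)
$\left(\left(u{\left(8 \right)} - 125\right) \left(- 9 l - 41\right)\right)^{2} = \left(\left(6 - 125\right) \left(\left(-9\right) \left(-8\right) - 41\right)\right)^{2} = \left(- 119 \left(72 - 41\right)\right)^{2} = \left(\left(-119\right) 31\right)^{2} = \left(-3689\right)^{2} = 13608721$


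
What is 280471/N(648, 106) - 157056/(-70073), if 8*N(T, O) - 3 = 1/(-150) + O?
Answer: 23586700968144/1145623477 ≈ 20589.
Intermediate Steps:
N(T, O) = 449/1200 + O/8 (N(T, O) = 3/8 + (1/(-150) + O)/8 = 3/8 + (-1/150 + O)/8 = 3/8 + (-1/1200 + O/8) = 449/1200 + O/8)
280471/N(648, 106) - 157056/(-70073) = 280471/(449/1200 + (1/8)*106) - 157056/(-70073) = 280471/(449/1200 + 53/4) - 157056*(-1/70073) = 280471/(16349/1200) + 157056/70073 = 280471*(1200/16349) + 157056/70073 = 336565200/16349 + 157056/70073 = 23586700968144/1145623477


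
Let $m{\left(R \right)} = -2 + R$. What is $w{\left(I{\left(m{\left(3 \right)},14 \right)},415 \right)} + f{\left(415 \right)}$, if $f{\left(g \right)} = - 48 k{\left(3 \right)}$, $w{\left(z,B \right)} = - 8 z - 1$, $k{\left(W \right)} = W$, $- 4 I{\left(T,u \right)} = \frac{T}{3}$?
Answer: $- \frac{433}{3} \approx -144.33$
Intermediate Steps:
$I{\left(T,u \right)} = - \frac{T}{12}$ ($I{\left(T,u \right)} = - \frac{T \frac{1}{3}}{4} = - \frac{\frac{1}{3} T}{4} = - \frac{T}{12}$)
$w{\left(z,B \right)} = -1 - 8 z$
$f{\left(g \right)} = -144$ ($f{\left(g \right)} = \left(-48\right) 3 = -144$)
$w{\left(I{\left(m{\left(3 \right)},14 \right)},415 \right)} + f{\left(415 \right)} = \left(-1 - 8 \left(- \frac{-2 + 3}{12}\right)\right) - 144 = \left(-1 - 8 \left(\left(- \frac{1}{12}\right) 1\right)\right) - 144 = \left(-1 - - \frac{2}{3}\right) - 144 = \left(-1 + \frac{2}{3}\right) - 144 = - \frac{1}{3} - 144 = - \frac{433}{3}$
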